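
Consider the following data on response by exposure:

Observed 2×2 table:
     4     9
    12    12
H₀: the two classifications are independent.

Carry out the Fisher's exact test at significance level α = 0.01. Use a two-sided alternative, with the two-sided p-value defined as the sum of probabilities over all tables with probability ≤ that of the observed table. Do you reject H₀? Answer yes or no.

Margins: r₁=13, r₂=24, c₁=16, c₂=21, n=37
p_obs = C(13,4)·C(24,12)/C(37,16); sum pmf over tables with pmf ≤ p_obs
p-value (two-sided) = 0.31486
At α=0.01: p ≥ α → fail to reject H₀

reject H₀: no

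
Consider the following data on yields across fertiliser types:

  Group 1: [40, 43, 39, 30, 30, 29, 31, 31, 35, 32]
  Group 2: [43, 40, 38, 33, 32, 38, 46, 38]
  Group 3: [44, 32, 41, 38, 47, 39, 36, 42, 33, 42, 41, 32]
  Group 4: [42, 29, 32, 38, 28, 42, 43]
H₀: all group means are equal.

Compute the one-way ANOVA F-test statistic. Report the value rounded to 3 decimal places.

test statistic = 1.932

Group means [34.00, 38.50, 38.92, 36.29], grand mean 37.000
SSB = Σnᵢ(x̄ᵢ−x̄)² = 155.655; SSW = ΣΣ(x−x̄ᵢ)² = 886.345
MSB = 155.655/3 = 51.8849; MSW = 886.345/33 = 26.8589
F = MSB/MSW = 1.9318
df = (3, 33)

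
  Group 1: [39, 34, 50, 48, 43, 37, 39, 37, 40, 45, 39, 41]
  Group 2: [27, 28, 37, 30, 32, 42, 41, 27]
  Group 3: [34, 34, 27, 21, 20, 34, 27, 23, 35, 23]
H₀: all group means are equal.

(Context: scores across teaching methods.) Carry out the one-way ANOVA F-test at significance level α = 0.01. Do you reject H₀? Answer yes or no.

reject H₀: yes

Group means [41.00, 33.00, 27.80], grand mean 34.467
SSB = Σnᵢ(x̄ᵢ−x̄)² = 973.867; SSW = ΣΣ(x−x̄ᵢ)² = 833.600
MSB = 973.867/2 = 486.9333; MSW = 833.600/27 = 30.8741
F = MSB/MSW = 15.7716
df = (2, 27)
p-value (upper-tail) = 0.00003
At α=0.01: p < α → reject H₀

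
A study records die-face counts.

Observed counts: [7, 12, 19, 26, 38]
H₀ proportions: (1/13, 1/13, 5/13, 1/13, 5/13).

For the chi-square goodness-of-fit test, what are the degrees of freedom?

degrees of freedom = 4

df = k − 1 = 5 − 1 = 4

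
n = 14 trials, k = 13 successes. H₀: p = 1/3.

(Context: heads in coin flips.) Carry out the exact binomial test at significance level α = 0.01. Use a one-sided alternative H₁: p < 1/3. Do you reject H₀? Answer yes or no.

Exact binomial: n=14, k=13, p₀=1/3=0.3333
P(X≤13) from Σ C(n,i)·p₀^i·(1−p₀)^(n−i)
p-value (one-sided, H₁ less) = 1.00000
At α=0.01: p ≥ α → fail to reject H₀

reject H₀: no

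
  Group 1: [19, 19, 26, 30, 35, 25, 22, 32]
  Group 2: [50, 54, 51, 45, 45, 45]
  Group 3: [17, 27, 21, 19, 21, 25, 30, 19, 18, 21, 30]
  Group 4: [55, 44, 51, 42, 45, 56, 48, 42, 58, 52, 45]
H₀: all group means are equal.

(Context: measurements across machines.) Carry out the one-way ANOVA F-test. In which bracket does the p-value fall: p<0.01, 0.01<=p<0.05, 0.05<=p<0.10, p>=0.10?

p-value bracket: p<0.01

Group means [26.00, 48.33, 22.55, 48.91], grand mean 35.667
SSB = Σnᵢ(x̄ᵢ−x̄)² = 5533.030; SSW = ΣΣ(x−x̄ᵢ)² = 878.970
MSB = 5533.030/3 = 1844.3434; MSW = 878.970/32 = 27.4678
F = MSB/MSW = 67.1456
df = (3, 32)
p-value (upper-tail) = 0.00000
→ bracket: p<0.01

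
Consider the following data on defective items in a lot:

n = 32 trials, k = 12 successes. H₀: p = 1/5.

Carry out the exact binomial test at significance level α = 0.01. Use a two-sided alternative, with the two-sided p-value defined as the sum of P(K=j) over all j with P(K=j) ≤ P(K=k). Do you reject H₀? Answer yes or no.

Exact binomial: n=32, k=12, p₀=1/5=0.2000
P(X=j) = C(n,j)·p₀^j·(1−p₀)^(n−j); p = Σ P(X=j) over j with P(X=j) ≤ P(X=12)
p-value (two-sided) = 0.02385
At α=0.01: p ≥ α → fail to reject H₀

reject H₀: no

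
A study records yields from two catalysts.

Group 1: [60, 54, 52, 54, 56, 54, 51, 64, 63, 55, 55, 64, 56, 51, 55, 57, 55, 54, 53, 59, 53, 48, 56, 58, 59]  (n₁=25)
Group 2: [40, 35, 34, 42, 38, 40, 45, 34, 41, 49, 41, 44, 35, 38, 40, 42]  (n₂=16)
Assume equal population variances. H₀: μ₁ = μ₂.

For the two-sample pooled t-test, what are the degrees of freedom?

degrees of freedom = 39

df = n₁ + n₂ − 2 = 25 + 16 − 2 = 39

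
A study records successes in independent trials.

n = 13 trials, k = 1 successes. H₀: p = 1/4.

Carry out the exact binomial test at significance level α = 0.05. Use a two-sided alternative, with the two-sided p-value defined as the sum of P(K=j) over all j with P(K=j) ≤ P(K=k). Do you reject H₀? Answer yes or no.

Exact binomial: n=13, k=1, p₀=1/4=0.2500
P(X=j) = C(n,j)·p₀^j·(1−p₀)^(n−j); p = Σ P(X=j) over j with P(X=j) ≤ P(X=1)
p-value (two-sided) = 0.20692
At α=0.05: p ≥ α → fail to reject H₀

reject H₀: no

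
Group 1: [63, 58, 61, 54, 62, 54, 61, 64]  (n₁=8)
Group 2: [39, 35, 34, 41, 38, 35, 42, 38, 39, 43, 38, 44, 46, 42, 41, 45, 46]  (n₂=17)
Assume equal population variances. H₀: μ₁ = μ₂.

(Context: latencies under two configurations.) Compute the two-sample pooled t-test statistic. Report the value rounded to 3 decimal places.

test statistic = 11.765

x̄₁=59.625, s₁=3.889, n₁=8
x̄₂=40.353, s₂=3.790, n₂=17
s_p² = [7·3.889² + 16·3.790²]/23 = 14.5981
SE = √(s_p²·(1/8+1/17)) = 1.6381
t = (59.625−40.353)/1.6381 = 11.7646
df = 23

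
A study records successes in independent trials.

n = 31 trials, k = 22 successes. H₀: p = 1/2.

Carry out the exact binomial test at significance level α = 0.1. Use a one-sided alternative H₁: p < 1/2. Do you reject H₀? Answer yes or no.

reject H₀: no

Exact binomial: n=31, k=22, p₀=1/2=0.5000
P(X≤22) from Σ C(n,i)·p₀^i·(1−p₀)^(n−i)
p-value (one-sided, H₁ less) = 0.99466
At α=0.1: p ≥ α → fail to reject H₀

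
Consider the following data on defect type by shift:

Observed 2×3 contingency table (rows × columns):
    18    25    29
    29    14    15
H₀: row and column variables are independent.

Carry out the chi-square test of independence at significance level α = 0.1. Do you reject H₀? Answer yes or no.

reject H₀: yes

Row totals [72, 58], col totals [47, 39, 44], n=130
χ² = (18−26.03)²/26.03 + (25−21.60)²/21.60 + (29−24.37)²/24.37 + (29−20.97)²/20.97 + (14−17.40)²/17.40 + (15−19.63)²/19.63 = 8.7251
df = 2
p-value (upper-tail) = 0.01275
At α=0.1: p < α → reject H₀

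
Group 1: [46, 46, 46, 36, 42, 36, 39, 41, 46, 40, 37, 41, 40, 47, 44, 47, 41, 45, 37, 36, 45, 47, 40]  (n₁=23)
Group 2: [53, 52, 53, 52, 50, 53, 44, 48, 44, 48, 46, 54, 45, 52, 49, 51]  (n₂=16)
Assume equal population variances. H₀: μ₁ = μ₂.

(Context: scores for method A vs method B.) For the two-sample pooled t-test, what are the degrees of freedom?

df = n₁ + n₂ − 2 = 23 + 16 − 2 = 37

degrees of freedom = 37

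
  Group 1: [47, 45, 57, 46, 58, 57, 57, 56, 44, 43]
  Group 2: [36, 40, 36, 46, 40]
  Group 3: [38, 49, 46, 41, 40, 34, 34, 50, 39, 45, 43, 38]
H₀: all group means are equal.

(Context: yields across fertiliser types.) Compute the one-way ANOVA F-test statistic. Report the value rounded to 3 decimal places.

Group means [51.00, 39.60, 41.42], grand mean 44.630
SSB = Σnᵢ(x̄ᵢ−x̄)² = 656.180; SSW = ΣΣ(x−x̄ᵢ)² = 748.117
MSB = 656.180/2 = 328.0898; MSW = 748.117/24 = 31.1715
F = MSB/MSW = 10.5253
df = (2, 24)

test statistic = 10.525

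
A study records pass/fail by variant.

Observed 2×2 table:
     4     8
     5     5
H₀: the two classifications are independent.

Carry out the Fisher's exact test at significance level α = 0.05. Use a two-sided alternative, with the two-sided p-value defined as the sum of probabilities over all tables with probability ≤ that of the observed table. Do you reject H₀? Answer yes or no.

reject H₀: no

Margins: r₁=12, r₂=10, c₁=9, c₂=13, n=22
p_obs = C(12,4)·C(10,5)/C(22,9); sum pmf over tables with pmf ≤ p_obs
p-value (two-sided) = 0.66563
At α=0.05: p ≥ α → fail to reject H₀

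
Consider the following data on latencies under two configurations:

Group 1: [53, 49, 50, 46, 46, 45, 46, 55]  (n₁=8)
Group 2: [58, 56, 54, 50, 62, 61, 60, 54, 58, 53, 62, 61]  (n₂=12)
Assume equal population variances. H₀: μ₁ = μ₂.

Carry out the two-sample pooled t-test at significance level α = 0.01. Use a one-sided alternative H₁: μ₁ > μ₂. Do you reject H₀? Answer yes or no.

reject H₀: no

x̄₁=48.750, s₁=3.694, n₁=8
x̄₂=57.417, s₂=3.988, n₂=12
s_p² = [7·3.694² + 11·3.988²]/18 = 15.0231
SE = √(s_p²·(1/8+1/12)) = 1.7691
t = (48.750−57.417)/1.7691 = -4.8988
df = 18
p-value (one-sided, H₁ greater) = 0.99994
At α=0.01: p ≥ α → fail to reject H₀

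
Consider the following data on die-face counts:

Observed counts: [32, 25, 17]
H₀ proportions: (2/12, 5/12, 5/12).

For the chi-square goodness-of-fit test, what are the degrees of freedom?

degrees of freedom = 2

df = k − 1 = 3 − 1 = 2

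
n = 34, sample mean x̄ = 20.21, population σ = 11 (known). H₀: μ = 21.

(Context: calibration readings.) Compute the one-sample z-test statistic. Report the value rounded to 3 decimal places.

SE = σ/√n = 11/√34 = 1.8865
z = (x̄−μ₀)/SE = (20.21−21)/1.8865 = -0.4188

test statistic = -0.419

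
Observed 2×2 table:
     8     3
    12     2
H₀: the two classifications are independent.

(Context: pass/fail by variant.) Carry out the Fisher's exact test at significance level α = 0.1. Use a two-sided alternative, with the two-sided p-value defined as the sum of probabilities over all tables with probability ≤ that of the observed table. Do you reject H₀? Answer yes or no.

reject H₀: no

Margins: r₁=11, r₂=14, c₁=20, c₂=5, n=25
p_obs = C(11,8)·C(14,12)/C(25,20); sum pmf over tables with pmf ≤ p_obs
p-value (two-sided) = 0.62319
At α=0.1: p ≥ α → fail to reject H₀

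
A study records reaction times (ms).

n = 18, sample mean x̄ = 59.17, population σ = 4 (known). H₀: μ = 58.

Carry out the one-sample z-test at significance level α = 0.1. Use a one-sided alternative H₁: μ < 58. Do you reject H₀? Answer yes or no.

reject H₀: no

SE = σ/√n = 4/√18 = 0.9428
z = (x̄−μ₀)/SE = (59.17−58)/0.9428 = 1.2410
p-value (one-sided, H₁ less) = 0.89269
At α=0.1: p ≥ α → fail to reject H₀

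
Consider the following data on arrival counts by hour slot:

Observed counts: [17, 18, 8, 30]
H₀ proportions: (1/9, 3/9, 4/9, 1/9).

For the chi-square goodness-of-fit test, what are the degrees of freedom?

degrees of freedom = 3

df = k − 1 = 4 − 1 = 3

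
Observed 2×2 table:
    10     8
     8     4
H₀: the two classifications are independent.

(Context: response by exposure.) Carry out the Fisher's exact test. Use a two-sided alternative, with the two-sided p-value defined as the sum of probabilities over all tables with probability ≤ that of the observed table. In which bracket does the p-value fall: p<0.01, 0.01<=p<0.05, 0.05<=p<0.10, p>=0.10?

p-value bracket: p>=0.10

Margins: r₁=18, r₂=12, c₁=18, c₂=12, n=30
p_obs = C(18,10)·C(12,8)/C(30,18); sum pmf over tables with pmf ≤ p_obs
p-value (two-sided) = 0.70859
→ bracket: p>=0.10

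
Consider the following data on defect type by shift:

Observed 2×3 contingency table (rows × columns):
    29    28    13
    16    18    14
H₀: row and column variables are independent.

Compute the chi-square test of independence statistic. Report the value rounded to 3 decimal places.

test statistic = 1.932

Row totals [70, 48], col totals [45, 46, 27], n=118
χ² = (29−26.69)²/26.69 + (28−27.29)²/27.29 + (13−16.02)²/16.02 + (16−18.31)²/18.31 + (18−18.71)²/18.71 + (14−10.98)²/10.98 = 1.9320
df = 2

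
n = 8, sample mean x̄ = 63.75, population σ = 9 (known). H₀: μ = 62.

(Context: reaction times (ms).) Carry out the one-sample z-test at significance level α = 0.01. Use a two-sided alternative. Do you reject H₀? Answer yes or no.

SE = σ/√n = 9/√8 = 3.1820
z = (x̄−μ₀)/SE = (63.75−62)/3.1820 = 0.5500
p-value (two-sided) = 0.58234
At α=0.01: p ≥ α → fail to reject H₀

reject H₀: no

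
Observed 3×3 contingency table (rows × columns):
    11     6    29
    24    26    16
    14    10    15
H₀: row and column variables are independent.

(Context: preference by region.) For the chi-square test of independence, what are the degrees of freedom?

df = (r−1)(c−1) = (3−1)·(3−1) = 4

degrees of freedom = 4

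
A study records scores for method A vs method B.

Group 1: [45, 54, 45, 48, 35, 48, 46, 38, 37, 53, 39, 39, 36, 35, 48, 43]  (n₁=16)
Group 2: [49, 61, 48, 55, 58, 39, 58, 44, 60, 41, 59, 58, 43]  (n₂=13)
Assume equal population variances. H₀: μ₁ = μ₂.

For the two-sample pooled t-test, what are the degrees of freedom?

df = n₁ + n₂ − 2 = 16 + 13 − 2 = 27

degrees of freedom = 27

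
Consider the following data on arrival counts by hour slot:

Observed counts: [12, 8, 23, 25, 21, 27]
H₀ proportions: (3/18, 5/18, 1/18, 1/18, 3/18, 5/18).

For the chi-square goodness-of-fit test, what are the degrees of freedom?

df = k − 1 = 6 − 1 = 5

degrees of freedom = 5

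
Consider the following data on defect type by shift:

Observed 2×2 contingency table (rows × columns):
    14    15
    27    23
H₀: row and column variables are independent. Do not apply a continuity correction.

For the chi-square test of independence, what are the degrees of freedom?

degrees of freedom = 1

df = (r−1)(c−1) = (2−1)·(2−1) = 1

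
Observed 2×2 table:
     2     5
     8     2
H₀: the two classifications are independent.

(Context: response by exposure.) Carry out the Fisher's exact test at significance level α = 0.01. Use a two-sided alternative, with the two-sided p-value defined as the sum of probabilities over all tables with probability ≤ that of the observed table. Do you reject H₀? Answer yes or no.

reject H₀: no

Margins: r₁=7, r₂=10, c₁=10, c₂=7, n=17
p_obs = C(7,2)·C(10,8)/C(17,10); sum pmf over tables with pmf ≤ p_obs
p-value (two-sided) = 0.05841
At α=0.01: p ≥ α → fail to reject H₀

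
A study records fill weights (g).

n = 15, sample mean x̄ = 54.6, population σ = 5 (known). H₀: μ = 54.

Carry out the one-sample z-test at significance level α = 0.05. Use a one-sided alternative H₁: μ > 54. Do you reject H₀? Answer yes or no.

reject H₀: no

SE = σ/√n = 5/√15 = 1.2910
z = (x̄−μ₀)/SE = (54.6−54)/1.2910 = 0.4648
p-value (one-sided, H₁ greater) = 0.32105
At α=0.05: p ≥ α → fail to reject H₀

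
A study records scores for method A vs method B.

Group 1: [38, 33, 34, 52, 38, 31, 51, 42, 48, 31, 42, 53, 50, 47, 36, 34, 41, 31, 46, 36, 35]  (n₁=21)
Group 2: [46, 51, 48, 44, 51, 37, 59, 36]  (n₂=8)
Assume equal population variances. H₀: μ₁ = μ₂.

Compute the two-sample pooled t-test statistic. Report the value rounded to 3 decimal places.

x̄₁=40.429, s₁=7.474, n₁=21
x̄₂=46.500, s₂=7.616, n₂=8
s_p² = [20·7.474² + 7·7.616²]/27 = 56.4127
SE = √(s_p²·(1/21+1/8)) = 3.1206
t = (40.429−46.500)/3.1206 = -1.9456
df = 27

test statistic = -1.946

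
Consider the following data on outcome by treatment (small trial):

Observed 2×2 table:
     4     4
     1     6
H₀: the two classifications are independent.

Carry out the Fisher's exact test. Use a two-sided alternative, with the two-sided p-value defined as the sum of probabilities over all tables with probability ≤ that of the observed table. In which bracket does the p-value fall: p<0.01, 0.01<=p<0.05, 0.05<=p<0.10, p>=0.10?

p-value bracket: p>=0.10

Margins: r₁=8, r₂=7, c₁=5, c₂=10, n=15
p_obs = C(8,4)·C(7,1)/C(15,5); sum pmf over tables with pmf ≤ p_obs
p-value (two-sided) = 0.28205
→ bracket: p>=0.10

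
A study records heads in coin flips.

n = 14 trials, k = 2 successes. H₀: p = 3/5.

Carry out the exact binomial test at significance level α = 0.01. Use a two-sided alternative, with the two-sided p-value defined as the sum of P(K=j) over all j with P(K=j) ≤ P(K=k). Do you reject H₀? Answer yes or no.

reject H₀: yes

Exact binomial: n=14, k=2, p₀=3/5=0.6000
P(X=j) = C(n,j)·p₀^j·(1−p₀)^(n−j); p = Σ P(X=j) over j with P(X=j) ≤ P(X=2)
p-value (two-sided) = 0.00061
At α=0.01: p < α → reject H₀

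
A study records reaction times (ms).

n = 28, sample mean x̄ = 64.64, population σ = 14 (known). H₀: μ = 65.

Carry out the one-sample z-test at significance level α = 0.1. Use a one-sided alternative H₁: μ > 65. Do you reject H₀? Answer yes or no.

SE = σ/√n = 14/√28 = 2.6458
z = (x̄−μ₀)/SE = (64.64−65)/2.6458 = -0.1361
p-value (one-sided, H₁ greater) = 0.55412
At α=0.1: p ≥ α → fail to reject H₀

reject H₀: no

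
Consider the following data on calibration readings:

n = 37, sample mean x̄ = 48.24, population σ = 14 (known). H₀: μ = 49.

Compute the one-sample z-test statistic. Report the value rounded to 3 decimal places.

SE = σ/√n = 14/√37 = 2.3016
z = (x̄−μ₀)/SE = (48.24−49)/2.3016 = -0.3302

test statistic = -0.330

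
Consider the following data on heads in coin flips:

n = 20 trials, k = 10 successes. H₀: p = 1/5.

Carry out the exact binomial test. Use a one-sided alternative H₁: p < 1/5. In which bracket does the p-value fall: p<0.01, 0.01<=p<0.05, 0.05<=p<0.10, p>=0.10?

p-value bracket: p>=0.10

Exact binomial: n=20, k=10, p₀=1/5=0.2000
P(X≤10) from Σ C(n,i)·p₀^i·(1−p₀)^(n−i)
p-value (one-sided, H₁ less) = 0.99944
→ bracket: p>=0.10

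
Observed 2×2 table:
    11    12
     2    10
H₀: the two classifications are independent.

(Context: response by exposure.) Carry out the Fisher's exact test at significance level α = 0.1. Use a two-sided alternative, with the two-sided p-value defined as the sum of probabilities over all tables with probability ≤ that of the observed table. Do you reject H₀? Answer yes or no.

Margins: r₁=23, r₂=12, c₁=13, c₂=22, n=35
p_obs = C(23,11)·C(12,2)/C(35,13); sum pmf over tables with pmf ≤ p_obs
p-value (two-sided) = 0.13905
At α=0.1: p ≥ α → fail to reject H₀

reject H₀: no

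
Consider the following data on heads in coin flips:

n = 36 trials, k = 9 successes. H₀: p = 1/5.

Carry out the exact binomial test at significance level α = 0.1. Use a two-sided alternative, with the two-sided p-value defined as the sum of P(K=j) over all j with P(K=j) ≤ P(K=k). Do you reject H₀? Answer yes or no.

reject H₀: no

Exact binomial: n=36, k=9, p₀=1/5=0.2000
P(X=j) = C(n,j)·p₀^j·(1−p₀)^(n−j); p = Σ P(X=j) over j with P(X=j) ≤ P(X=9)
p-value (two-sided) = 0.41102
At α=0.1: p ≥ α → fail to reject H₀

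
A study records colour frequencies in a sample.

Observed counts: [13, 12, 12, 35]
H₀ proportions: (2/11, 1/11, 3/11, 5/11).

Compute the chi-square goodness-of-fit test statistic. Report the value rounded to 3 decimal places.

test statistic = 7.674

n = 72; E_i = n·p_i = [13.09, 6.55, 19.64, 32.73]
χ² = (13−13.09)²/13.09 + (12−6.55)²/6.55 + (12−19.64)²/19.64 + (35−32.73)²/32.73 = 7.6736
df = 3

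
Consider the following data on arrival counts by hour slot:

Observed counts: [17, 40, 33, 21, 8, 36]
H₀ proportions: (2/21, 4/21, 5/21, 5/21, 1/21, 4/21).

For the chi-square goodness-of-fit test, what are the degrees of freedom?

df = k − 1 = 6 − 1 = 5

degrees of freedom = 5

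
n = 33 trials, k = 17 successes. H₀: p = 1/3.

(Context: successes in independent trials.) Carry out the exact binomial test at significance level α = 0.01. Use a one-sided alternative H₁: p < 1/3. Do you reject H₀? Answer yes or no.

reject H₀: no

Exact binomial: n=33, k=17, p₀=1/3=0.3333
P(X≤17) from Σ C(n,i)·p₀^i·(1−p₀)^(n−i)
p-value (one-sided, H₁ less) = 0.99027
At α=0.01: p ≥ α → fail to reject H₀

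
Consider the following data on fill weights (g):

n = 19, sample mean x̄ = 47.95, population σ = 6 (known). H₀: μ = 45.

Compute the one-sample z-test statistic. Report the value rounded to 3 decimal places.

SE = σ/√n = 6/√19 = 1.3765
z = (x̄−μ₀)/SE = (47.95−45)/1.3765 = 2.1431

test statistic = 2.143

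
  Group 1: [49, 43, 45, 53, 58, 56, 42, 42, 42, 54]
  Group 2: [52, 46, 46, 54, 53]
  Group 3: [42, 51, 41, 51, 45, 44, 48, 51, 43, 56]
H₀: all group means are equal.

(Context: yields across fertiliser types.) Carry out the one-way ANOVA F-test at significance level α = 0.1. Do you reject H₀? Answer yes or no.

reject H₀: no

Group means [48.40, 50.20, 47.20], grand mean 48.280
SSB = Σnᵢ(x̄ᵢ−x̄)² = 30.240; SSW = ΣΣ(x−x̄ᵢ)² = 646.800
MSB = 30.240/2 = 15.1200; MSW = 646.800/22 = 29.4000
F = MSB/MSW = 0.5143
df = (2, 22)
p-value (upper-tail) = 0.60494
At α=0.1: p ≥ α → fail to reject H₀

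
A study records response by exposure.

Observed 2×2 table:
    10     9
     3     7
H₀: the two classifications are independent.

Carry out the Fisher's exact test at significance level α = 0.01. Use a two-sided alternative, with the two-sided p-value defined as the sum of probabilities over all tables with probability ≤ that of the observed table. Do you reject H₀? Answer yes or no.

reject H₀: no

Margins: r₁=19, r₂=10, c₁=13, c₂=16, n=29
p_obs = C(19,10)·C(10,3)/C(29,13); sum pmf over tables with pmf ≤ p_obs
p-value (two-sided) = 0.43348
At α=0.01: p ≥ α → fail to reject H₀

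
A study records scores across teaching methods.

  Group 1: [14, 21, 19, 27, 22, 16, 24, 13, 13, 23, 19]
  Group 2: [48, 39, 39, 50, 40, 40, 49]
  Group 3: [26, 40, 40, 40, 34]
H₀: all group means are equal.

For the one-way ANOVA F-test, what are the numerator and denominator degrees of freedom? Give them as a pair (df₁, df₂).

degrees of freedom = [2, 20]

k = 3 groups, N = 23 total
df = (k−1, N−k) = (3−1, 23−3) = (2, 20)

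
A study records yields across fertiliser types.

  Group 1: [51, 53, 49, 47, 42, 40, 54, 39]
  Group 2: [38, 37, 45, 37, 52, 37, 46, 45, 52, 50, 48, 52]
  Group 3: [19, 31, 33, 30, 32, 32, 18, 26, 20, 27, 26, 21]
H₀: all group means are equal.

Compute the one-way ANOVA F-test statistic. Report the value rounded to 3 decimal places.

test statistic = 41.323

Group means [46.88, 44.92, 26.25], grand mean 38.406
SSB = Σnᵢ(x̄ᵢ−x̄)² = 2855.677; SSW = ΣΣ(x−x̄ᵢ)² = 1002.042
MSB = 2855.677/2 = 1427.8385; MSW = 1002.042/29 = 34.5532
F = MSB/MSW = 41.3230
df = (2, 29)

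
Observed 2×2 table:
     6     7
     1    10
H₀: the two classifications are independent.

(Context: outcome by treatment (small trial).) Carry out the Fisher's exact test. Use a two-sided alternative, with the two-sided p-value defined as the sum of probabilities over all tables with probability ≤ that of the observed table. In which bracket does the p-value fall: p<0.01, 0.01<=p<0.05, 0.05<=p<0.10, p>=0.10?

Margins: r₁=13, r₂=11, c₁=7, c₂=17, n=24
p_obs = C(13,6)·C(11,1)/C(24,7); sum pmf over tables with pmf ≤ p_obs
p-value (two-sided) = 0.07780
→ bracket: 0.05<=p<0.10

p-value bracket: 0.05<=p<0.10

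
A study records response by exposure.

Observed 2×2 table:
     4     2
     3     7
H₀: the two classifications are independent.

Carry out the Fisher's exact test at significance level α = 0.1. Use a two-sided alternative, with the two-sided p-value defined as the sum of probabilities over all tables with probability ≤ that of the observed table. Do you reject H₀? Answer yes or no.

reject H₀: no

Margins: r₁=6, r₂=10, c₁=7, c₂=9, n=16
p_obs = C(6,4)·C(10,3)/C(16,7); sum pmf over tables with pmf ≤ p_obs
p-value (two-sided) = 0.30245
At α=0.1: p ≥ α → fail to reject H₀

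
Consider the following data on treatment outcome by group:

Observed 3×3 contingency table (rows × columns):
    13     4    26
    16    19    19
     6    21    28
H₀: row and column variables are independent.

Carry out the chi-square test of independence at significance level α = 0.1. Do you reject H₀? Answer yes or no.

reject H₀: yes

Row totals [43, 54, 55], col totals [35, 44, 73], n=152
χ² = (13−9.90)²/9.90 + (4−12.45)²/12.45 + (26−20.65)²/20.65 + (16−12.43)²/12.43 + (19−15.63)²/15.63 + (19−25.93)²/25.93 + (6−12.66)²/12.66 + (21−15.92)²/15.92 + (28−26.41)²/26.41 = 16.9128
df = 4
p-value (upper-tail) = 0.00201
At α=0.1: p < α → reject H₀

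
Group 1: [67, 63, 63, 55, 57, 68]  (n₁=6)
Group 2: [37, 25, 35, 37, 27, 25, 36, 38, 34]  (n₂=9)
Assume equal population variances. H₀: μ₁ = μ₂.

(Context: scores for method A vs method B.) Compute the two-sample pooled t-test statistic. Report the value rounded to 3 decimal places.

test statistic = 10.480

x̄₁=62.167, s₁=5.231, n₁=6
x̄₂=32.667, s₂=5.408, n₂=9
s_p² = [5·5.231² + 8·5.408²]/13 = 28.5256
SE = √(s_p²·(1/6+1/9)) = 2.8149
t = (62.167−32.667)/2.8149 = 10.4799
df = 13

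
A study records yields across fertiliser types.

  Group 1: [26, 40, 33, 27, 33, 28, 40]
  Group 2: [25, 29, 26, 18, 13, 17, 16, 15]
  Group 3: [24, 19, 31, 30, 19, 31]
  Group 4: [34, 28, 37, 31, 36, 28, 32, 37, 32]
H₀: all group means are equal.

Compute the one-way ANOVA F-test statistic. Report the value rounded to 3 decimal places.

test statistic = 10.934

Group means [32.43, 19.88, 25.67, 32.78], grand mean 27.833
SSB = Σnᵢ(x̄ᵢ−x̄)² = 902.688; SSW = ΣΣ(x−x̄ᵢ)² = 715.478
MSB = 902.688/3 = 300.8962; MSW = 715.478/26 = 27.5184
F = MSB/MSW = 10.9344
df = (3, 26)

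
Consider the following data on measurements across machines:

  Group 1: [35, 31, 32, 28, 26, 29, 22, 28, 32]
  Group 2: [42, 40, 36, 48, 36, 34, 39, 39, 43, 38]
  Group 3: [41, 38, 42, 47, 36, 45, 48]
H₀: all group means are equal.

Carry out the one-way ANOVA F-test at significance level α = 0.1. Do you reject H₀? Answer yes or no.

reject H₀: yes

Group means [29.22, 39.50, 42.43], grand mean 36.731
SSB = Σnᵢ(x̄ᵢ−x̄)² = 811.346; SSW = ΣΣ(x−x̄ᵢ)² = 387.770
MSB = 811.346/2 = 405.6728; MSW = 387.770/23 = 16.8596
F = MSB/MSW = 24.0619
df = (2, 23)
p-value (upper-tail) = 0.00000
At α=0.1: p < α → reject H₀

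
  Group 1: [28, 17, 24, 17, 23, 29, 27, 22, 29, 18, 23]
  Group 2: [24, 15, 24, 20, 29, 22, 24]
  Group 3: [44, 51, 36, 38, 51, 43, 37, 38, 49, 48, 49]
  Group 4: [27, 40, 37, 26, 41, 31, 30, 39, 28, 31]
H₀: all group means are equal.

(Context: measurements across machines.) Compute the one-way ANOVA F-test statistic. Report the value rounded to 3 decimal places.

Group means [23.36, 22.57, 44.00, 33.00], grand mean 31.513
SSB = Σnᵢ(x̄ᵢ−x̄)² = 3027.484; SSW = ΣΣ(x−x̄ᵢ)² = 964.260
MSB = 3027.484/3 = 1009.1613; MSW = 964.260/35 = 27.5503
F = MSB/MSW = 36.6298
df = (3, 35)

test statistic = 36.630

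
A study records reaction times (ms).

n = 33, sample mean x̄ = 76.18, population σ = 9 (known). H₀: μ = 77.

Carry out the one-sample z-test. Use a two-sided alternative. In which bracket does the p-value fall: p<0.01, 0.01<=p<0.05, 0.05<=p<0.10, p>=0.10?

p-value bracket: p>=0.10

SE = σ/√n = 9/√33 = 1.5667
z = (x̄−μ₀)/SE = (76.18−77)/1.5667 = -0.5234
p-value (two-sided) = 0.60070
→ bracket: p>=0.10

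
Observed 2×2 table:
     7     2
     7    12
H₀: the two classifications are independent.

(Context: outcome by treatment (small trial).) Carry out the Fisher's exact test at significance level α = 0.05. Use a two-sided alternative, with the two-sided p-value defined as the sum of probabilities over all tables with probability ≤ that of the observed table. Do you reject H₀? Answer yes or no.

reject H₀: no

Margins: r₁=9, r₂=19, c₁=14, c₂=14, n=28
p_obs = C(9,7)·C(19,7)/C(28,14); sum pmf over tables with pmf ≤ p_obs
p-value (two-sided) = 0.10319
At α=0.05: p ≥ α → fail to reject H₀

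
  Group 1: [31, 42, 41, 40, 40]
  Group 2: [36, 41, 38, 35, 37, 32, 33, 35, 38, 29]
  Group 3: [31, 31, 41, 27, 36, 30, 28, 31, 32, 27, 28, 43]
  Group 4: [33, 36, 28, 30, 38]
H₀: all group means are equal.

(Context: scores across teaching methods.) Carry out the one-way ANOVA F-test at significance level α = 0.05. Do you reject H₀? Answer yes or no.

Group means [38.80, 35.40, 32.08, 33.00], grand mean 34.312
SSB = Σnᵢ(x̄ᵢ−x̄)² = 180.758; SSW = ΣΣ(x−x̄ᵢ)² = 560.117
MSB = 180.758/3 = 60.2528; MSW = 560.117/28 = 20.0042
F = MSB/MSW = 3.0120
df = (3, 28)
p-value (upper-tail) = 0.04672
At α=0.05: p < α → reject H₀

reject H₀: yes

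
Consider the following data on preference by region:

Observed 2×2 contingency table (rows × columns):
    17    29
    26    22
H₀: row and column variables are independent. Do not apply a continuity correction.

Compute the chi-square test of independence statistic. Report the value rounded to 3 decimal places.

Row totals [46, 48], col totals [43, 51], n=94
χ² = (17−21.04)²/21.04 + (29−24.96)²/24.96 + (26−21.96)²/21.96 + (22−26.04)²/26.04 = 2.8032
df = 1

test statistic = 2.803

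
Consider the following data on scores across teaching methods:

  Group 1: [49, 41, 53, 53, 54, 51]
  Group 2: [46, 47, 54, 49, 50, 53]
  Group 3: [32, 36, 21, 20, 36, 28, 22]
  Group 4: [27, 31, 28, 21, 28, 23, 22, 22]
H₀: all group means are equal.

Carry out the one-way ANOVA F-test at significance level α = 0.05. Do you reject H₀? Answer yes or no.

reject H₀: yes

Group means [50.17, 49.83, 27.86, 25.25], grand mean 36.926
SSB = Σnᵢ(x̄ᵢ−x̄)² = 3717.828; SSW = ΣΣ(x−x̄ᵢ)² = 556.024
MSB = 3717.828/3 = 1239.2760; MSW = 556.024/23 = 24.1749
F = MSB/MSW = 51.2628
df = (3, 23)
p-value (upper-tail) = 0.00000
At α=0.05: p < α → reject H₀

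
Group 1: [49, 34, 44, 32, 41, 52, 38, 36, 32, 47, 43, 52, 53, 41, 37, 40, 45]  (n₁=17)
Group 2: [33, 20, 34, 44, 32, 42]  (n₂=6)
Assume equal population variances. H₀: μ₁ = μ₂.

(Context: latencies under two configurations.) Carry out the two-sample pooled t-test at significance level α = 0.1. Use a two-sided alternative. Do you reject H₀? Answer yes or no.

reject H₀: yes

x̄₁=42.118, s₁=6.873, n₁=17
x̄₂=34.167, s₂=8.542, n₂=6
s_p² = [16·6.873² + 5·8.542²]/21 = 53.3618
SE = √(s_p²·(1/17+1/6)) = 3.4688
t = (42.118−34.167)/3.4688 = 2.2921
df = 21
p-value (two-sided) = 0.03233
At α=0.1: p < α → reject H₀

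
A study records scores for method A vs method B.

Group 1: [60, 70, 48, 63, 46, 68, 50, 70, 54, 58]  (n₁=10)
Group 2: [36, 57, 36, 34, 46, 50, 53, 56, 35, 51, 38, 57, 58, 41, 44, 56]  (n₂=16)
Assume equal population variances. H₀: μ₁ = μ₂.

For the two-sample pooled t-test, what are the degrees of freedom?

df = n₁ + n₂ − 2 = 10 + 16 − 2 = 24

degrees of freedom = 24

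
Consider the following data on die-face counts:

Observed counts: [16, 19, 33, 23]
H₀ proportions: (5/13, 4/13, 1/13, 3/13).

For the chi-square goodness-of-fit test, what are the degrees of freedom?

degrees of freedom = 3

df = k − 1 = 4 − 1 = 3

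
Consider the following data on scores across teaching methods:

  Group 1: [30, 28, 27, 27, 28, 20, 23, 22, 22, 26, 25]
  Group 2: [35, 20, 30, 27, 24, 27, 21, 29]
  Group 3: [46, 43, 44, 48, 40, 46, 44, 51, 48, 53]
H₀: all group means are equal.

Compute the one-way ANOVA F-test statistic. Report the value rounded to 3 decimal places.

test statistic = 88.913

Group means [25.27, 26.62, 46.30], grand mean 32.897
SSB = Σnᵢ(x̄ᵢ−x̄)² = 2750.533; SSW = ΣΣ(x−x̄ᵢ)² = 402.157
MSB = 2750.533/2 = 1375.2664; MSW = 402.157/26 = 15.4676
F = MSB/MSW = 88.9129
df = (2, 26)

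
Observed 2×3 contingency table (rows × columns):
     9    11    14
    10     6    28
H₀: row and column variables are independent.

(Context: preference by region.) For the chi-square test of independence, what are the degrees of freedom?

df = (r−1)(c−1) = (2−1)·(3−1) = 2

degrees of freedom = 2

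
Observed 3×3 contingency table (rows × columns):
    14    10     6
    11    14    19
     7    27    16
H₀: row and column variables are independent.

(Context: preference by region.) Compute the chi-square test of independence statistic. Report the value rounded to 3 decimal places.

Row totals [30, 44, 50], col totals [32, 51, 41], n=124
χ² = (14−7.74)²/7.74 + (10−12.34)²/12.34 + (6−9.92)²/9.92 + (11−11.35)²/11.35 + (14−18.10)²/18.10 + (19−14.55)²/14.55 + (7−12.90)²/12.90 + (27−20.56)²/20.56 + (16−16.53)²/16.53 = 14.0830
df = 4

test statistic = 14.083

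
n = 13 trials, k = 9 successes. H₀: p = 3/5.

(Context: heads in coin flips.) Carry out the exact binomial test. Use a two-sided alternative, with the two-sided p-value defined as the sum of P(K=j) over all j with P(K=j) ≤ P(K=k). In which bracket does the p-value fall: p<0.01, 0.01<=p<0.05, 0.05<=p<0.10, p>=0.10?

p-value bracket: p>=0.10

Exact binomial: n=13, k=9, p₀=3/5=0.6000
P(X=j) = C(n,j)·p₀^j·(1−p₀)^(n−j); p = Σ P(X=j) over j with P(X=j) ≤ P(X=9)
p-value (two-sided) = 0.58189
→ bracket: p>=0.10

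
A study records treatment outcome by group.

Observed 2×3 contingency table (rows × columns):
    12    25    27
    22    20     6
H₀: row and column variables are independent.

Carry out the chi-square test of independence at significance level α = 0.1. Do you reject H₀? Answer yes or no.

reject H₀: yes

Row totals [64, 48], col totals [34, 45, 33], n=112
χ² = (12−19.43)²/19.43 + (25−25.71)²/25.71 + (27−18.86)²/18.86 + (22−14.57)²/14.57 + (20−19.29)²/19.29 + (6−14.14)²/14.14 = 14.8783
df = 2
p-value (upper-tail) = 0.00059
At α=0.1: p < α → reject H₀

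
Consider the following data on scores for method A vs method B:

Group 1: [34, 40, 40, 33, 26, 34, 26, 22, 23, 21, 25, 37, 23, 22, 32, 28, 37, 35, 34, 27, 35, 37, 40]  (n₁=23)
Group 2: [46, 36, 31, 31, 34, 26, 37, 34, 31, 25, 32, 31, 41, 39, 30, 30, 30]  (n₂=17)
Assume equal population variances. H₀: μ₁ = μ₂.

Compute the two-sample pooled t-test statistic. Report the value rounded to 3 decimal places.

test statistic = -1.179

x̄₁=30.913, s₁=6.452, n₁=23
x̄₂=33.176, s₂=5.318, n₂=17
s_p² = [22·6.452² + 16·5.318²]/38 = 36.0078
SE = √(s_p²·(1/23+1/17)) = 1.9193
t = (30.913−33.176)/1.9193 = -1.1793
df = 38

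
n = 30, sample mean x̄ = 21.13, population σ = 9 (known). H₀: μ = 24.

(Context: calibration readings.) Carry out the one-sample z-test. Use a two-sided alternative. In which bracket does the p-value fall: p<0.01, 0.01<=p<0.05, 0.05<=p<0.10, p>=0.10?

p-value bracket: 0.05<=p<0.10

SE = σ/√n = 9/√30 = 1.6432
z = (x̄−μ₀)/SE = (21.13−24)/1.6432 = -1.7466
p-value (two-sided) = 0.08070
→ bracket: 0.05<=p<0.10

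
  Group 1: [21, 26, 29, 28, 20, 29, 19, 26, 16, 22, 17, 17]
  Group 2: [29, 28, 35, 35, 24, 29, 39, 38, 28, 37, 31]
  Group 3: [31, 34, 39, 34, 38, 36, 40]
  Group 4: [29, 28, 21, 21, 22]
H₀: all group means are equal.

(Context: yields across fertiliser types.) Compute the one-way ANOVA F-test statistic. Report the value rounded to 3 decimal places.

Group means [22.50, 32.09, 36.00, 24.20], grand mean 28.457
SSB = Σnᵢ(x̄ᵢ−x̄)² = 1059.977; SSW = ΣΣ(x−x̄ᵢ)² = 630.709
MSB = 1059.977/3 = 353.3255; MSW = 630.709/31 = 20.3455
F = MSB/MSW = 17.3663
df = (3, 31)

test statistic = 17.366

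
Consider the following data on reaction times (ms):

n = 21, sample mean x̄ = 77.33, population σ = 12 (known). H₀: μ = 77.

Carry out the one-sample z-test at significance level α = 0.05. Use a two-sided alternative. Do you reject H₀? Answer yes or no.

reject H₀: no

SE = σ/√n = 12/√21 = 2.6186
z = (x̄−μ₀)/SE = (77.33−77)/2.6186 = 0.1260
p-value (two-sided) = 0.89972
At α=0.05: p ≥ α → fail to reject H₀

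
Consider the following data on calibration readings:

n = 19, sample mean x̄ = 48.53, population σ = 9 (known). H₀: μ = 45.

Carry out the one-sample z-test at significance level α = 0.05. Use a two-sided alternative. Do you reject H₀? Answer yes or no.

SE = σ/√n = 9/√19 = 2.0647
z = (x̄−μ₀)/SE = (48.53−45)/2.0647 = 1.7097
p-value (two-sided) = 0.08733
At α=0.05: p ≥ α → fail to reject H₀

reject H₀: no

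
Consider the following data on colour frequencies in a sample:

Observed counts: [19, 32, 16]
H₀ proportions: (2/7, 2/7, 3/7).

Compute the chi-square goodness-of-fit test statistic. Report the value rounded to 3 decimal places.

test statistic = 14.266

n = 67; E_i = n·p_i = [19.14, 19.14, 28.71]
χ² = (19−19.14)²/19.14 + (32−19.14)²/19.14 + (16−28.71)²/28.71 = 14.2662
df = 2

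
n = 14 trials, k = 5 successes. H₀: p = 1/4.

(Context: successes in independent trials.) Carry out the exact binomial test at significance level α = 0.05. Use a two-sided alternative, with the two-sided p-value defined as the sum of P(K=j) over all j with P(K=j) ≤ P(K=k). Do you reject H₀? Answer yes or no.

reject H₀: no

Exact binomial: n=14, k=5, p₀=1/4=0.2500
P(X=j) = C(n,j)·p₀^j·(1−p₀)^(n−j); p = Σ P(X=j) over j with P(X=j) ≤ P(X=5)
p-value (two-sided) = 0.35943
At α=0.05: p ≥ α → fail to reject H₀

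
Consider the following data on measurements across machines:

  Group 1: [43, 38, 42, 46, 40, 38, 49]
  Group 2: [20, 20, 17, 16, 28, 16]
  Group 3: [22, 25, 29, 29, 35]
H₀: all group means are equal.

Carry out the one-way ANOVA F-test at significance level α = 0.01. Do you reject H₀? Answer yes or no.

Group means [42.29, 19.50, 28.00], grand mean 30.722
SSB = Σnᵢ(x̄ᵢ−x̄)² = 1728.683; SSW = ΣΣ(x−x̄ᵢ)² = 300.929
MSB = 1728.683/2 = 864.3413; MSW = 300.929/15 = 20.0619
F = MSB/MSW = 43.0837
df = (2, 15)
p-value (upper-tail) = 0.00000
At α=0.01: p < α → reject H₀

reject H₀: yes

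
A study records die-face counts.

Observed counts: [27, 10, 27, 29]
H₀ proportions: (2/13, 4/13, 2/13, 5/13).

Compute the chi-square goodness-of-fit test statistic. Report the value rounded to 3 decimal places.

n = 93; E_i = n·p_i = [14.31, 28.62, 14.31, 35.77]
χ² = (27−14.31)²/14.31 + (10−28.62)²/28.62 + (27−14.31)²/14.31 + (29−35.77)²/35.77 = 35.9097
df = 3

test statistic = 35.910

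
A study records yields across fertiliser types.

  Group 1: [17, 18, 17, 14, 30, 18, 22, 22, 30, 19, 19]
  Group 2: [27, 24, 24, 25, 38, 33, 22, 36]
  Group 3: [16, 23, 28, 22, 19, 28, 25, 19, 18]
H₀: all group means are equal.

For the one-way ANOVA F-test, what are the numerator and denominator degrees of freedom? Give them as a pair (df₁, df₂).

degrees of freedom = [2, 25]

k = 3 groups, N = 28 total
df = (k−1, N−k) = (3−1, 28−3) = (2, 25)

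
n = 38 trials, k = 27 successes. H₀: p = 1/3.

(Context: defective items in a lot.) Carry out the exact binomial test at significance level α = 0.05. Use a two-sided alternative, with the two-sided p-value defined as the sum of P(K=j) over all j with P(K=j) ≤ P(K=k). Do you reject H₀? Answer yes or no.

Exact binomial: n=38, k=27, p₀=1/3=0.3333
P(X=j) = C(n,j)·p₀^j·(1−p₀)^(n−j); p = Σ P(X=j) over j with P(X=j) ≤ P(X=27)
p-value (two-sided) = 0.00000
At α=0.05: p < α → reject H₀

reject H₀: yes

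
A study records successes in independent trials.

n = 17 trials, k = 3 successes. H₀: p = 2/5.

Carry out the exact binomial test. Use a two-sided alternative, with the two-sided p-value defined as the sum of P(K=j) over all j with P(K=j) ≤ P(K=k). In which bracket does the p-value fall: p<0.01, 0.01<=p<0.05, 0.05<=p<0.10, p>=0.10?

Exact binomial: n=17, k=3, p₀=2/5=0.4000
P(X=j) = C(n,j)·p₀^j·(1−p₀)^(n−j); p = Σ P(X=j) over j with P(X=j) ≤ P(X=3)
p-value (two-sided) = 0.08124
→ bracket: 0.05<=p<0.10

p-value bracket: 0.05<=p<0.10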